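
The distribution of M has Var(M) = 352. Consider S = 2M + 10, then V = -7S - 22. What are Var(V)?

Var(V) = 68992

Var(S) = 2²·352 = 1408.
Var(V) = (-7)²·1408 = 68992.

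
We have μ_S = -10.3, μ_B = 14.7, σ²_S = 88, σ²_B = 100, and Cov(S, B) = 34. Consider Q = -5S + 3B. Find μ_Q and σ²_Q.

μ_Q = (-5)·μ_S + 3·μ_B = (-5)·(-10.3) + 3·14.7 = 95.6.
σ²_Q = a²·σ²_S + b²·σ²_B + 2ab·Cov(S, B) with a = -5, b = 3.
= (-5)²·88 + 3²·100 + 2·(-5)·3·34
= 2200 + 900 + (-1020) = 2080.

μ_Q = 95.6, σ²_Q = 2080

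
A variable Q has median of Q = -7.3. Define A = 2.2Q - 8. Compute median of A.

A linear map preserves order up to sign, so median of A = a·median of Q + b = 2.2·(-7.3) + (-8) = -24.06.

median of A = -24.06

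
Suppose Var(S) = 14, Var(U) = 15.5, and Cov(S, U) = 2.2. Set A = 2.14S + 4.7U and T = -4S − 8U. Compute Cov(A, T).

By bilinearity, Cov(A, T) = ac·Var(S) + bd·Var(U) + (ad+bc)·Cov(S, U), with a=2.14, b=4.7, c=-4, d=-8.
ac·Var(S) = 2.14·(-4)·14 = -119.84
bd·Var(U) = 4.7·(-8)·15.5 = -582.8
(ad+bc)·Cov(S, U) = (-35.92)·2.2 = -79.024
Cov(A, T) = -119.84 + (-582.8) + (-79.024) = -781.664.

Cov(A, T) = -781.664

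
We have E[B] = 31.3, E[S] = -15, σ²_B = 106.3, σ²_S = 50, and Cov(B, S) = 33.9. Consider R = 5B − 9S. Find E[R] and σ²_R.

E[R] = 291.5, σ²_R = 3656.5

E[R] = 5·E[B] + (-9)·E[S] = 5·31.3 + (-9)·(-15) = 291.5.
σ²_R = a²·σ²_B + b²·σ²_S + 2ab·Cov(B, S) with a = 5, b = -9.
= 5²·106.3 + (-9)²·50 + 2·5·(-9)·33.9
= 2657.5 + 4050 + (-3051) = 3656.5.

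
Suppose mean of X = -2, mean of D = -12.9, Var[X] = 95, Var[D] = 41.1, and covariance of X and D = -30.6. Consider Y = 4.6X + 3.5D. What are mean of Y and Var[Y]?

mean of Y = 4.6·mean of X + 3.5·mean of D = 4.6·(-2) + 3.5·(-12.9) = -54.35.
Var[Y] = a²·Var[X] + b²·Var[D] + 2ab·covariance of X and D with a = 4.6, b = 3.5.
= 4.6²·95 + 3.5²·41.1 + 2·4.6·3.5·(-30.6)
= 2010.2 + 503.475 + (-985.32) = 1528.355.

mean of Y = -54.35, Var[Y] = 1528.355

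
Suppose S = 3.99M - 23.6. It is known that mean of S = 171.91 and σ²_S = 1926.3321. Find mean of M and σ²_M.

From S = 3.99M - 23.6: mean of S = a·mean of M + b, so mean of M = (mean of S − b)/a = (171.91 − (-23.6))/3.99 = 49.
σ²_S = a²·σ²_M, so σ²_M = 1926.3321/3.99² = 121.

mean of M = 49, σ²_M = 121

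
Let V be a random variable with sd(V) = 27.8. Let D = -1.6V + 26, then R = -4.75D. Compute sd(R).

sd(D) = |-1.6|·27.8 = 44.48.
sd(R) = |-4.75|·44.48 = 211.28.

sd(R) = 211.28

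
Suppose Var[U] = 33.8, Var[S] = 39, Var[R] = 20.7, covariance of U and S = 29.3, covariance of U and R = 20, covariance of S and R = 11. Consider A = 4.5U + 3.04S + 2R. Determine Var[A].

Var[A] = 2423.0804

Var[A] = a²·Var[U] + b²·Var[S] + c²·Var[R] + 2ab·covariance of U and S + 2ac·covariance of U and R + 2bc·covariance of S and R, with a = 4.5, b = 3.04, c = 2.
= 684.45 + 360.4224 + 82.8 + 801.648 + 360 + 133.76
= 2423.0804.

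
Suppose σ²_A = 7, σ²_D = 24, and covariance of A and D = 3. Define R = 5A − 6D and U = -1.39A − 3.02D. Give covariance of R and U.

By bilinearity, covariance of R and U = ac·σ²_A + bd·σ²_D + (ad+bc)·covariance of A and D, with a=5, b=-6, c=-1.39, d=-3.02.
ac·σ²_A = 5·(-1.39)·7 = -48.65
bd·σ²_D = (-6)·(-3.02)·24 = 434.88
(ad+bc)·covariance of A and D = (-6.76)·3 = -20.28
covariance of R and U = -48.65 + 434.88 + (-20.28) = 365.95.

covariance of R and U = 365.95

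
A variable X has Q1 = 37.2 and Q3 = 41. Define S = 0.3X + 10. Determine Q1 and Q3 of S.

Q1(S) = 21.16, Q3(S) = 22.3

a = 0.3 > 0: Q1(S) = a·Q1(X)+b = 21.16, Q3(S) = a·Q3(X)+b = 22.3.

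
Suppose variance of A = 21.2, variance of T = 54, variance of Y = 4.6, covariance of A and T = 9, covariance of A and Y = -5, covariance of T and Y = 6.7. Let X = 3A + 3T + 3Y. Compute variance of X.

variance of X = 910.8

variance of X = a²·variance of A + b²·variance of T + c²·variance of Y + 2ab·covariance of A and T + 2ac·covariance of A and Y + 2bc·covariance of T and Y, with a = 3, b = 3, c = 3.
= 190.8 + 486 + 41.4 + 162 + (-90) + 120.6
= 910.8.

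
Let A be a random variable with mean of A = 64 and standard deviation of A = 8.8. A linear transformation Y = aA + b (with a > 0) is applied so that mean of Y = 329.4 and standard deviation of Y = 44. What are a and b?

standard deviation of Y = a·standard deviation of A (a > 0), so a = 44/8.8 = 5.
mean of Y = a·mean of A + b, so b = 329.4 − 5·64 = 9.4.

a = 5, b = 9.4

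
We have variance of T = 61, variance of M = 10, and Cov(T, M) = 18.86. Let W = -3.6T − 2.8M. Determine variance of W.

variance of W = 1249.1776

variance of W = a²·variance of T + b²·variance of M + 2ab·Cov(T, M) with a = -3.6, b = -2.8.
= (-3.6)²·61 + (-2.8)²·10 + 2·(-3.6)·(-2.8)·18.86
= 790.56 + 78.4 + 380.2176 = 1249.1776.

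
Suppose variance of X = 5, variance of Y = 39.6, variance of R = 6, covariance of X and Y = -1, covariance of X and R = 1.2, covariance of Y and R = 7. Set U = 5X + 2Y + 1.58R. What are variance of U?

variance of U = 341.5784

variance of U = a²·variance of X + b²·variance of Y + c²·variance of R + 2ab·covariance of X and Y + 2ac·covariance of X and R + 2bc·covariance of Y and R, with a = 5, b = 2, c = 1.58.
= 125 + 158.4 + 14.9784 + (-20) + 18.96 + 44.24
= 341.5784.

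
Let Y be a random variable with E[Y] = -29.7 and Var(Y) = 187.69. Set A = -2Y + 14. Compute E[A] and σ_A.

A = -2Y + 14 is linear with a = -2, b = 14.
E[A] = a·E[Y] + b = (-2)·(-29.7) + 14 = 73.4.
σ_Y = √187.69 = 13.7.
σ_A = |a|·σ_Y = |-2|·13.7 = 27.4.

E[A] = 73.4, σ_A = 27.4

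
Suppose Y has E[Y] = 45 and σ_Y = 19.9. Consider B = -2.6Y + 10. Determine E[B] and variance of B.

E[B] = -107, variance of B = 2677.0276

B = -2.6Y + 10 is linear with a = -2.6, b = 10.
E[B] = a·E[Y] + b = (-2.6)·45 + 10 = -107.
variance of Y = 19.9² = 396.01.
variance of B = a²·variance of Y = (-2.6)²·396.01 = 2677.0276 (the additive constant 10 does not affect variance).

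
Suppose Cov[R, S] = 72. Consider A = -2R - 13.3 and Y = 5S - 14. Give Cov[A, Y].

Cov[A, Y] = -720

Cov[A, Y] = a·c·Cov[R, S] = (-2)·5·72 = -720. Additive constants drop out.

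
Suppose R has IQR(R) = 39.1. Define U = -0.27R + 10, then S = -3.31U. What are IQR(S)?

IQR(S) = 34.94367

IQR(U) = |-0.27|·39.1 = 10.557.
IQR(S) = |-3.31|·10.557 = 34.94367.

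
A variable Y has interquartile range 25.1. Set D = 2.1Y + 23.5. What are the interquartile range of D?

IQR(D) = 52.71

Under D = aY + b, IQR(D) = |a|·IQR(Y) = |2.1|·25.1 = 52.71 (shifts cancel; spread scales by |a|).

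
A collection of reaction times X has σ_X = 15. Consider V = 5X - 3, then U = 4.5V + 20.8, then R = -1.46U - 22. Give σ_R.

σ_R = 492.75

σ_V = |5|·15 = 75.
σ_U = |4.5|·75 = 337.5.
σ_R = |-1.46|·337.5 = 492.75.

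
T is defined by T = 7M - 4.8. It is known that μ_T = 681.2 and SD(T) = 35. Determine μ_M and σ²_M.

μ_M = 98, σ²_M = 25

From T = 7M - 4.8: μ_T = a·μ_M + b, so μ_M = (μ_T − b)/a = (681.2 − (-4.8))/7 = 98.
σ²_T = 35² = 1225.
σ²_T = a²·σ²_M, so σ²_M = 1225/7² = 25.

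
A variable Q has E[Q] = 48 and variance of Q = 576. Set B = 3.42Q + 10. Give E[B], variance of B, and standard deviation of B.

B = 3.42Q + 10 is linear with a = 3.42, b = 10.
E[B] = a·E[Q] + b = 3.42·48 + 10 = 174.16.
variance of B = a²·variance of Q = 3.42²·576 = 6737.1264 (the additive constant 10 does not affect variance).
standard deviation of Q = √576 = 24.
standard deviation of B = |a|·standard deviation of Q = |3.42|·24 = 82.08.

E[B] = 174.16, variance of B = 6737.1264, standard deviation of B = 82.08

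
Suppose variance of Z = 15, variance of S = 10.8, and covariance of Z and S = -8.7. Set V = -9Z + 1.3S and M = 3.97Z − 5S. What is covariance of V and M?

By bilinearity, covariance of V and M = ac·variance of Z + bd·variance of S + (ad+bc)·covariance of Z and S, with a=-9, b=1.3, c=3.97, d=-5.
ac·variance of Z = (-9)·3.97·15 = -535.95
bd·variance of S = 1.3·(-5)·10.8 = -70.2
(ad+bc)·covariance of Z and S = (50.161)·(-8.7) = -436.4007
covariance of V and M = -535.95 + (-70.2) + (-436.4007) = -1042.5507.

covariance of V and M = -1042.5507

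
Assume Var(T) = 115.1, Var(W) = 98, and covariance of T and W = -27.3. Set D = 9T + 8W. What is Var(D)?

Var(D) = 11663.9

Var(D) = a²·Var(T) + b²·Var(W) + 2ab·covariance of T and W with a = 9, b = 8.
= 9²·115.1 + 8²·98 + 2·9·8·(-27.3)
= 9323.1 + 6272 + (-3931.2) = 11663.9.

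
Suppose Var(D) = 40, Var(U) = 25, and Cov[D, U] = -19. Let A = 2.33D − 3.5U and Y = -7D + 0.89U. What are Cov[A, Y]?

Cov[A, Y] = -1235.1753

By bilinearity, Cov[A, Y] = ac·Var(D) + bd·Var(U) + (ad+bc)·Cov[D, U], with a=2.33, b=-3.5, c=-7, d=0.89.
ac·Var(D) = 2.33·(-7)·40 = -652.4
bd·Var(U) = (-3.5)·0.89·25 = -77.875
(ad+bc)·Cov[D, U] = (26.5737)·(-19) = -504.9003
Cov[A, Y] = -652.4 + (-77.875) + (-504.9003) = -1235.1753.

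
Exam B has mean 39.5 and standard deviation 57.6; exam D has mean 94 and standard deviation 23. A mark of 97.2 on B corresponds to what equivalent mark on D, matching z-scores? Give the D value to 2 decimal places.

D = 117.04

z = (97.2 − 39.5)/57.6 ≈ 1.0017.
D = 94 + z·23 = 94 + (97.2 − 39.5)·23/57.6 ≈ 117.04.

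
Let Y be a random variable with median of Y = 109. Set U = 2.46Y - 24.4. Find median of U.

A linear map preserves order up to sign, so median of U = a·median of Y + b = 2.46·109 + (-24.4) = 243.74.

median of U = 243.74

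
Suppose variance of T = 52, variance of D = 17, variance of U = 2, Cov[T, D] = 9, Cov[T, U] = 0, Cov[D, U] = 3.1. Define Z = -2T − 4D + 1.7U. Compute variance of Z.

variance of Z = 587.62

variance of Z = a²·variance of T + b²·variance of D + c²·variance of U + 2ab·Cov[T, D] + 2ac·Cov[T, U] + 2bc·Cov[D, U], with a = -2, b = -4, c = 1.7.
= 208 + 272 + 5.78 + 144 + 0 + (-42.16)
= 587.62.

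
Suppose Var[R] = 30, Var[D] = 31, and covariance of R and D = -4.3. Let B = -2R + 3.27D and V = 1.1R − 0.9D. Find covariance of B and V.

covariance of B and V = -180.4401

By bilinearity, covariance of B and V = ac·Var[R] + bd·Var[D] + (ad+bc)·covariance of R and D, with a=-2, b=3.27, c=1.1, d=-0.9.
ac·Var[R] = (-2)·1.1·30 = -66
bd·Var[D] = 3.27·(-0.9)·31 = -91.233
(ad+bc)·covariance of R and D = (5.397)·(-4.3) = -23.2071
covariance of B and V = -66 + (-91.233) + (-23.2071) = -180.4401.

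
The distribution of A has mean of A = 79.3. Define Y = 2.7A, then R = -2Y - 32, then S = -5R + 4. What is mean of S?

mean of Y = 2.7·79.3 = 214.11.
mean of R = (-2)·214.11 + (-32) = -460.22.
mean of S = (-5)·(-460.22) + 4 = 2305.1.

mean of S = 2305.1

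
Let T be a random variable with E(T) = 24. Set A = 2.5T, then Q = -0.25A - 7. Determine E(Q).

E(A) = 2.5·24 = 60.
E(Q) = (-0.25)·60 + (-7) = -22.

E(Q) = -22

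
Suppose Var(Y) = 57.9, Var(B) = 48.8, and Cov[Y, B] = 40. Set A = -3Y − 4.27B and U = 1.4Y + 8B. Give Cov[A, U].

By bilinearity, Cov[A, U] = ac·Var(Y) + bd·Var(B) + (ad+bc)·Cov[Y, B], with a=-3, b=-4.27, c=1.4, d=8.
ac·Var(Y) = (-3)·1.4·57.9 = -243.18
bd·Var(B) = (-4.27)·8·48.8 = -1667.008
(ad+bc)·Cov[Y, B] = (-29.978)·40 = -1199.12
Cov[A, U] = -243.18 + (-1667.008) + (-1199.12) = -3109.308.

Cov[A, U] = -3109.308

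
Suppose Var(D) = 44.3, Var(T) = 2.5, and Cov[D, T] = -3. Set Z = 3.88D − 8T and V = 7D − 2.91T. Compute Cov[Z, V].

By bilinearity, Cov[Z, V] = ac·Var(D) + bd·Var(T) + (ad+bc)·Cov[D, T], with a=3.88, b=-8, c=7, d=-2.91.
ac·Var(D) = 3.88·7·44.3 = 1203.188
bd·Var(T) = (-8)·(-2.91)·2.5 = 58.2
(ad+bc)·Cov[D, T] = (-67.2908)·(-3) = 201.8724
Cov[Z, V] = 1203.188 + 58.2 + 201.8724 = 1463.2604.

Cov[Z, V] = 1463.2604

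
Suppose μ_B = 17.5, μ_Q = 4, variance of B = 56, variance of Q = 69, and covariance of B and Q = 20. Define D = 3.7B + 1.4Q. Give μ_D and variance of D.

μ_D = 3.7·μ_B + 1.4·μ_Q = 3.7·17.5 + 1.4·4 = 70.35.
variance of D = a²·variance of B + b²·variance of Q + 2ab·covariance of B and Q with a = 3.7, b = 1.4.
= 3.7²·56 + 1.4²·69 + 2·3.7·1.4·20
= 766.64 + 135.24 + 207.2 = 1109.08.

μ_D = 70.35, variance of D = 1109.08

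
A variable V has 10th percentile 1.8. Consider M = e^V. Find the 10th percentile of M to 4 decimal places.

e^V is increasing, so P_{10}(M) = g(P_{10}(V)) ≈ 6.0496.

10th percentile of M = 6.0496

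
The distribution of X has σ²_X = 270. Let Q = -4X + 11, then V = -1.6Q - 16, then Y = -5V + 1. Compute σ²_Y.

σ²_Y = 276480

σ²_Q = (-4)²·270 = 4320.
σ²_V = (-1.6)²·4320 = 11059.2.
σ²_Y = (-5)²·11059.2 = 276480.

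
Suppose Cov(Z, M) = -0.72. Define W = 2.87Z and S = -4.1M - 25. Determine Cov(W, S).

Cov(W, S) = 8.47224

Cov(W, S) = a·c·Cov(Z, M) = 2.87·(-4.1)·(-0.72) = 8.47224. Additive constants drop out.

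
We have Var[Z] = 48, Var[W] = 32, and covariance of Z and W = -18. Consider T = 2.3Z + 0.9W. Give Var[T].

Var[T] = a²·Var[Z] + b²·Var[W] + 2ab·covariance of Z and W with a = 2.3, b = 0.9.
= 2.3²·48 + 0.9²·32 + 2·2.3·0.9·(-18)
= 253.92 + 25.92 + (-74.52) = 205.32.

Var[T] = 205.32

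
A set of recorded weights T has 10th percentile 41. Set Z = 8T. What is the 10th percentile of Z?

10th percentile of Z = 328

Since a = 8 > 0 the transformation is increasing, so the 10th percentile of Z = a·(P_{10} of T) + b = 8·41 = 328.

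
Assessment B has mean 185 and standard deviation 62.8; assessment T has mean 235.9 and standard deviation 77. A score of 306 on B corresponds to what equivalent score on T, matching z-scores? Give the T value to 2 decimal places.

T = 384.26

z = (306 − 185)/62.8 ≈ 1.9268.
T = 235.9 + z·77 = 235.9 + (306 − 185)·77/62.8 ≈ 384.26.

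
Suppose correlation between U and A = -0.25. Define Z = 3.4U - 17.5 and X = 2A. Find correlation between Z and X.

Linear rescalings preserve correlation up to sign; here the slopes 3.4 and 2 have the same sign, so correlation between Z and X = correlation between U and A = -0.25.

correlation between Z and X = -0.25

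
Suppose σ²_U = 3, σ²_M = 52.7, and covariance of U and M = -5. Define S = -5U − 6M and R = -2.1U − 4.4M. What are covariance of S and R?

By bilinearity, covariance of S and R = ac·σ²_U + bd·σ²_M + (ad+bc)·covariance of U and M, with a=-5, b=-6, c=-2.1, d=-4.4.
ac·σ²_U = (-5)·(-2.1)·3 = 31.5
bd·σ²_M = (-6)·(-4.4)·52.7 = 1391.28
(ad+bc)·covariance of U and M = (34.6)·(-5) = -173
covariance of S and R = 31.5 + 1391.28 + (-173) = 1249.78.

covariance of S and R = 1249.78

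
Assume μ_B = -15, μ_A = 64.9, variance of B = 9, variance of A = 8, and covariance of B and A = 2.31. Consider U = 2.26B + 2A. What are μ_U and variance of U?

μ_U = 2.26·μ_B + 2·μ_A = 2.26·(-15) + 2·64.9 = 95.9.
variance of U = a²·variance of B + b²·variance of A + 2ab·covariance of B and A with a = 2.26, b = 2.
= 2.26²·9 + 2²·8 + 2·2.26·2·2.31
= 45.9684 + 32 + 20.8824 = 98.8508.

μ_U = 95.9, variance of U = 98.8508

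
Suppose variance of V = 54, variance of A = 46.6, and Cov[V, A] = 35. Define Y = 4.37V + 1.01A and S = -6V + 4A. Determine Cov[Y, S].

By bilinearity, Cov[Y, S] = ac·variance of V + bd·variance of A + (ad+bc)·Cov[V, A], with a=4.37, b=1.01, c=-6, d=4.
ac·variance of V = 4.37·(-6)·54 = -1415.88
bd·variance of A = 1.01·4·46.6 = 188.264
(ad+bc)·Cov[V, A] = (11.42)·35 = 399.7
Cov[Y, S] = -1415.88 + 188.264 + 399.7 = -827.916.

Cov[Y, S] = -827.916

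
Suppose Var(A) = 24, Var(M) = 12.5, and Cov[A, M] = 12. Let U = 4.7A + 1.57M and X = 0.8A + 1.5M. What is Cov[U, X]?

By bilinearity, Cov[U, X] = ac·Var(A) + bd·Var(M) + (ad+bc)·Cov[A, M], with a=4.7, b=1.57, c=0.8, d=1.5.
ac·Var(A) = 4.7·0.8·24 = 90.24
bd·Var(M) = 1.57·1.5·12.5 = 29.4375
(ad+bc)·Cov[A, M] = (8.306)·12 = 99.672
Cov[U, X] = 90.24 + 29.4375 + 99.672 = 219.3495.

Cov[U, X] = 219.3495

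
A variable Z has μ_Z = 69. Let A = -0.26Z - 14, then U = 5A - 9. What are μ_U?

μ_A = (-0.26)·69 + (-14) = -31.94.
μ_U = 5·(-31.94) + (-9) = -168.7.

μ_U = -168.7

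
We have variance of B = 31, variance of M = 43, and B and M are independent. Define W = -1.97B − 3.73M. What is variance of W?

variance of W = 718.5626

variance of W = a²·variance of B + b²·variance of M + 2ab·Cov[B, M] with a = -1.97, b = -3.73.
Independence gives Cov[B, M] = 0.
= (-1.97)²·31 + (-3.73)²·43 + 2·(-1.97)·(-3.73)·0
= 120.3079 + 598.2547 + 0 = 718.5626.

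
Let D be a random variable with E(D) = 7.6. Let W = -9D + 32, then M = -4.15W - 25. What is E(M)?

E(M) = 126.06

E(W) = (-9)·7.6 + 32 = -36.4.
E(M) = (-4.15)·(-36.4) + (-25) = 126.06.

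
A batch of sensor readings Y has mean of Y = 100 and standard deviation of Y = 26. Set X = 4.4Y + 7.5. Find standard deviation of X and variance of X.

X = 4.4Y + 7.5 is linear with a = 4.4, b = 7.5.
standard deviation of X = |a|·standard deviation of Y = |4.4|·26 = 114.4.
variance of Y = 26² = 676.
variance of X = a²·variance of Y = 4.4²·676 = 13087.36 (the additive constant 7.5 does not affect variance).

standard deviation of X = 114.4, variance of X = 13087.36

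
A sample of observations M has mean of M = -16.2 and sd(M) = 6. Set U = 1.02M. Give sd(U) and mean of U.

sd(U) = 6.12, mean of U = -16.524

U = 1.02M is linear with a = 1.02, b = 0.
sd(U) = |a|·sd(M) = |1.02|·6 = 6.12.
mean of U = a·mean of M + b = 1.02·(-16.2) = -16.524.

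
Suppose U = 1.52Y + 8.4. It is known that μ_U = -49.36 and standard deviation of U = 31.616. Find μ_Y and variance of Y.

From U = 1.52Y + 8.4: μ_U = a·μ_Y + b, so μ_Y = (μ_U − b)/a = (-49.36 − 8.4)/1.52 = -38.
variance of U = 31.616² = 999.571456.
variance of U = a²·variance of Y, so variance of Y = 999.571456/1.52² = 432.64.

μ_Y = -38, variance of Y = 432.64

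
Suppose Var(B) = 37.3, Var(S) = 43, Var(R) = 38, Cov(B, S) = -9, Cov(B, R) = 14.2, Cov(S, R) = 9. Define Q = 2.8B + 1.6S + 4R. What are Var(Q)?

Var(Q) = a²·Var(B) + b²·Var(S) + c²·Var(R) + 2ab·Cov(B, S) + 2ac·Cov(B, R) + 2bc·Cov(S, R), with a = 2.8, b = 1.6, c = 4.
= 292.432 + 110.08 + 608 + (-80.64) + 318.08 + 115.2
= 1363.152.

Var(Q) = 1363.152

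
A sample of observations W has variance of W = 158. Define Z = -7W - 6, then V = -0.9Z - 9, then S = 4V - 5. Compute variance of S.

variance of Z = (-7)²·158 = 7742.
variance of V = (-0.9)²·7742 = 6271.02.
variance of S = 4²·6271.02 = 100336.32.

variance of S = 100336.32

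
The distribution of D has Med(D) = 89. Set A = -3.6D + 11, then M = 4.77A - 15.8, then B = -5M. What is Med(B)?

Med(A) = (-3.6)·89 + 11 = -309.4.
Med(M) = 4.77·(-309.4) + (-15.8) = -1491.638.
Med(B) = (-5)·(-1491.638) = 7458.19.

Med(B) = 7458.19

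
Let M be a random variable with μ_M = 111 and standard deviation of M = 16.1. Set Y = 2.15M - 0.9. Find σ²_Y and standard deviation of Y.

σ²_Y = 1198.198225, standard deviation of Y = 34.615

Y = 2.15M - 0.9 is linear with a = 2.15, b = -0.9.
σ²_M = 16.1² = 259.21.
σ²_Y = a²·σ²_M = 2.15²·259.21 = 1198.198225 (the additive constant -0.9 does not affect variance).
standard deviation of Y = |a|·standard deviation of M = |2.15|·16.1 = 34.615.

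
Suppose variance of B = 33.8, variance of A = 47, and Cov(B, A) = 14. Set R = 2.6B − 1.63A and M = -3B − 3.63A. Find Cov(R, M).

Cov(R, M) = -49.2177

By bilinearity, Cov(R, M) = ac·variance of B + bd·variance of A + (ad+bc)·Cov(B, A), with a=2.6, b=-1.63, c=-3, d=-3.63.
ac·variance of B = 2.6·(-3)·33.8 = -263.64
bd·variance of A = (-1.63)·(-3.63)·47 = 278.0943
(ad+bc)·Cov(B, A) = (-4.548)·14 = -63.672
Cov(R, M) = -263.64 + 278.0943 + (-63.672) = -49.2177.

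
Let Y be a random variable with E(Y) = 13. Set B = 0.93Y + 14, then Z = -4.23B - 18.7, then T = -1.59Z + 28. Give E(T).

E(T) = 233.206513

E(B) = 0.93·13 + 14 = 26.09.
E(Z) = (-4.23)·26.09 + (-18.7) = -129.0607.
E(T) = (-1.59)·(-129.0607) + 28 = 233.206513.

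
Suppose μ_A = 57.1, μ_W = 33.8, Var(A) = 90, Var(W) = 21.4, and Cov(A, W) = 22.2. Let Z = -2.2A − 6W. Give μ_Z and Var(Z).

μ_Z = -328.42, Var(Z) = 1792.08

μ_Z = (-2.2)·μ_A + (-6)·μ_W = (-2.2)·57.1 + (-6)·33.8 = -328.42.
Var(Z) = a²·Var(A) + b²·Var(W) + 2ab·Cov(A, W) with a = -2.2, b = -6.
= (-2.2)²·90 + (-6)²·21.4 + 2·(-2.2)·(-6)·22.2
= 435.6 + 770.4 + 586.08 = 1792.08.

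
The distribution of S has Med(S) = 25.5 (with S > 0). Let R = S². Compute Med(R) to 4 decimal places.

S² is monotone on this domain, so Med(R) = square(25.5) = 650.25.

Med(R) = 650.25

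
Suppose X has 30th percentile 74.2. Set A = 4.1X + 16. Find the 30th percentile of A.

30th percentile of A = 320.22

Since a = 4.1 > 0 the transformation is increasing, so the 30th percentile of A = a·(P_{30} of X) + b = 4.1·74.2 + 16 = 320.22.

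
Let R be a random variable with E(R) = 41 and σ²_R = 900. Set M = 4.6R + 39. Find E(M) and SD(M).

M = 4.6R + 39 is linear with a = 4.6, b = 39.
E(M) = a·E(R) + b = 4.6·41 + 39 = 227.6.
SD(R) = √900 = 30.
SD(M) = |a|·SD(R) = |4.6|·30 = 138.

E(M) = 227.6, SD(M) = 138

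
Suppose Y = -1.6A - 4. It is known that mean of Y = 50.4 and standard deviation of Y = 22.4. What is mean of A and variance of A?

From Y = -1.6A - 4: mean of Y = a·mean of A + b, so mean of A = (mean of Y − b)/a = (50.4 − (-4))/(-1.6) = -34.
variance of Y = 22.4² = 501.76.
variance of Y = a²·variance of A, so variance of A = 501.76/(-1.6)² = 196.

mean of A = -34, variance of A = 196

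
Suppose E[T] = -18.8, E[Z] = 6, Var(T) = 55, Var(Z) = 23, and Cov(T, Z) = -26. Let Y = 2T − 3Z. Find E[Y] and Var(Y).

E[Y] = -55.6, Var(Y) = 739

E[Y] = 2·E[T] + (-3)·E[Z] = 2·(-18.8) + (-3)·6 = -55.6.
Var(Y) = a²·Var(T) + b²·Var(Z) + 2ab·Cov(T, Z) with a = 2, b = -3.
= 2²·55 + (-3)²·23 + 2·2·(-3)·(-26)
= 220 + 207 + 312 = 739.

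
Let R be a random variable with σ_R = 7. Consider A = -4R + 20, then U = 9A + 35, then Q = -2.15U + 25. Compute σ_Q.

σ_Q = 541.8

σ_A = |-4|·7 = 28.
σ_U = |9|·28 = 252.
σ_Q = |-2.15|·252 = 541.8.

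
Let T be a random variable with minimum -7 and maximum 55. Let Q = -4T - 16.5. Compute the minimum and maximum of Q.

min(Q) = -236.5, max(Q) = 11.5

a = -4 < 0, so order reverses: min(Q) = a·max(T)+b = (-4)·55 + (-16.5) = -236.5; max(Q) = a·min(T)+b = (-4)·(-7) + (-16.5) = 11.5.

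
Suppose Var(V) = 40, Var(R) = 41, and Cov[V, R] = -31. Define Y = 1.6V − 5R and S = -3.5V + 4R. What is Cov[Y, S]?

Cov[Y, S] = -1784.9

By bilinearity, Cov[Y, S] = ac·Var(V) + bd·Var(R) + (ad+bc)·Cov[V, R], with a=1.6, b=-5, c=-3.5, d=4.
ac·Var(V) = 1.6·(-3.5)·40 = -224
bd·Var(R) = (-5)·4·41 = -820
(ad+bc)·Cov[V, R] = (23.9)·(-31) = -740.9
Cov[Y, S] = -224 + (-820) + (-740.9) = -1784.9.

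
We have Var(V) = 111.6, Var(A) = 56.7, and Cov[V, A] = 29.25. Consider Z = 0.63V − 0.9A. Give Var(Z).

Var(Z) = 57.05154

Var(Z) = a²·Var(V) + b²·Var(A) + 2ab·Cov[V, A] with a = 0.63, b = -0.9.
= 0.63²·111.6 + (-0.9)²·56.7 + 2·0.63·(-0.9)·29.25
= 44.29404 + 45.927 + (-33.1695) = 57.05154.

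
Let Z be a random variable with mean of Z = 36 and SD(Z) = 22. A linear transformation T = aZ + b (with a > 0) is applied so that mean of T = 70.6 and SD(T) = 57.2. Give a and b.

a = 2.6, b = -23

SD(T) = a·SD(Z) (a > 0), so a = 57.2/22 = 2.6.
mean of T = a·mean of Z + b, so b = 70.6 − 2.6·36 = -23.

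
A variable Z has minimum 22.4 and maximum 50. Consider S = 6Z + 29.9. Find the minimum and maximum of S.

min(S) = 164.3, max(S) = 329.9

a = 6 > 0, so min(S) = a·min(Z)+b = 6·22.4 + 29.9 = 164.3 and max(S) = 6·50 + 29.9 = 329.9.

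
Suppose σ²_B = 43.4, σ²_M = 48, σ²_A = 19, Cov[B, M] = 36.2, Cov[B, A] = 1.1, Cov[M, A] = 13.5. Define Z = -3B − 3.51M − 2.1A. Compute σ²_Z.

σ²_Z = 2041.0038

σ²_Z = a²·σ²_B + b²·σ²_M + c²·σ²_A + 2ab·Cov[B, M] + 2ac·Cov[B, A] + 2bc·Cov[M, A], with a = -3, b = -3.51, c = -2.1.
= 390.6 + 591.3648 + 83.79 + 762.372 + 13.86 + 199.017
= 2041.0038.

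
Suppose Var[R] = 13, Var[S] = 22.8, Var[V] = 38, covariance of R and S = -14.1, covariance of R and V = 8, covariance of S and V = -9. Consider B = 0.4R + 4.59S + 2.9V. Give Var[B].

Var[B] = a²·Var[R] + b²·Var[S] + c²·Var[V] + 2ab·covariance of R and S + 2ac·covariance of R and V + 2bc·covariance of S and V, with a = 0.4, b = 4.59, c = 2.9.
= 2.08 + 480.35268 + 319.58 + (-51.7752) + 18.56 + (-239.598)
= 529.19948.

Var[B] = 529.19948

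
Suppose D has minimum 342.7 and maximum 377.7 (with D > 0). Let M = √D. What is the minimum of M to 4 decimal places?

√D is increasing on this domain, so min(M) comes from min(D) = 342.7: min(M) = √(342.7) ≈ 18.5122.

min(M) = 18.5122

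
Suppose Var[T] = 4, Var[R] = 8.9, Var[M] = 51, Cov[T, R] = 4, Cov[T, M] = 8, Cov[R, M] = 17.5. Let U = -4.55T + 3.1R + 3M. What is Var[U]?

Var[U] = a²·Var[T] + b²·Var[R] + c²·Var[M] + 2ab·Cov[T, R] + 2ac·Cov[T, M] + 2bc·Cov[R, M], with a = -4.55, b = 3.1, c = 3.
= 82.81 + 85.529 + 459 + (-112.84) + (-218.4) + 325.5
= 621.599.

Var[U] = 621.599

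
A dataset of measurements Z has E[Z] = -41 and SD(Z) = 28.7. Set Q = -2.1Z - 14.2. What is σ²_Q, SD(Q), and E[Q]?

σ²_Q = 3632.4729, SD(Q) = 60.27, E[Q] = 71.9

Q = -2.1Z - 14.2 is linear with a = -2.1, b = -14.2.
σ²_Z = 28.7² = 823.69.
σ²_Q = a²·σ²_Z = (-2.1)²·823.69 = 3632.4729 (the additive constant -14.2 does not affect variance).
SD(Q) = |a|·SD(Z) = |-2.1|·28.7 = 60.27.
E[Q] = a·E[Z] + b = (-2.1)·(-41) + (-14.2) = 71.9.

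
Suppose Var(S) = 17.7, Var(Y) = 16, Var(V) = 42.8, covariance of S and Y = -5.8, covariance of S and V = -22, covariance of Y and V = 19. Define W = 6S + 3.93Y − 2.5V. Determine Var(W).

Var(W) = a²·Var(S) + b²·Var(Y) + c²·Var(V) + 2ab·covariance of S and Y + 2ac·covariance of S and V + 2bc·covariance of Y and V, with a = 6, b = 3.93, c = -2.5.
= 637.2 + 247.1184 + 267.5 + (-273.528) + 660 + (-373.35)
= 1164.9404.

Var(W) = 1164.9404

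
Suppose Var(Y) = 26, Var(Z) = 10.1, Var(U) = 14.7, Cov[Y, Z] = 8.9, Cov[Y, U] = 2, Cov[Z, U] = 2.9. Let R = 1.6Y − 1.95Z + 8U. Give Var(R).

Var(R) = 950.94925

Var(R) = a²·Var(Y) + b²·Var(Z) + c²·Var(U) + 2ab·Cov[Y, Z] + 2ac·Cov[Y, U] + 2bc·Cov[Z, U], with a = 1.6, b = -1.95, c = 8.
= 66.56 + 38.40525 + 940.8 + (-55.536) + 51.2 + (-90.48)
= 950.94925.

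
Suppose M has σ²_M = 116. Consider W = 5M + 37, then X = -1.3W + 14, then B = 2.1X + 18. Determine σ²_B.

σ²_B = 21613.41

σ²_W = 5²·116 = 2900.
σ²_X = (-1.3)²·2900 = 4901.
σ²_B = 2.1²·4901 = 21613.41.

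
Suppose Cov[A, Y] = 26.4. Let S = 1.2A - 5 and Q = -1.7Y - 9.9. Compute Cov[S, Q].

Cov[S, Q] = -53.856

Cov[S, Q] = a·c·Cov[A, Y] = 1.2·(-1.7)·26.4 = -53.856. Additive constants drop out.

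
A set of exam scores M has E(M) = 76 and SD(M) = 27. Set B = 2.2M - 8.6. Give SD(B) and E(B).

B = 2.2M - 8.6 is linear with a = 2.2, b = -8.6.
SD(B) = |a|·SD(M) = |2.2|·27 = 59.4.
E(B) = a·E(M) + b = 2.2·76 + (-8.6) = 158.6.

SD(B) = 59.4, E(B) = 158.6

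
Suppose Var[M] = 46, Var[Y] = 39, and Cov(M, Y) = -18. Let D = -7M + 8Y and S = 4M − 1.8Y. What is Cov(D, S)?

Cov(D, S) = -2652.4

By bilinearity, Cov(D, S) = ac·Var[M] + bd·Var[Y] + (ad+bc)·Cov(M, Y), with a=-7, b=8, c=4, d=-1.8.
ac·Var[M] = (-7)·4·46 = -1288
bd·Var[Y] = 8·(-1.8)·39 = -561.6
(ad+bc)·Cov(M, Y) = (44.6)·(-18) = -802.8
Cov(D, S) = -1288 + (-561.6) + (-802.8) = -2652.4.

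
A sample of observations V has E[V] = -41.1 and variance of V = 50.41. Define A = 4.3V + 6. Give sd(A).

A = 4.3V + 6 is linear with a = 4.3, b = 6.
sd(V) = √50.41 = 7.1.
sd(A) = |a|·sd(V) = |4.3|·7.1 = 30.53.

sd(A) = 30.53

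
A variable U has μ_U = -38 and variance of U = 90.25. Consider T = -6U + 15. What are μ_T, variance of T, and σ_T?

T = -6U + 15 is linear with a = -6, b = 15.
μ_T = a·μ_U + b = (-6)·(-38) + 15 = 243.
variance of T = a²·variance of U = (-6)²·90.25 = 3249 (the additive constant 15 does not affect variance).
σ_U = √90.25 = 9.5.
σ_T = |a|·σ_U = |-6|·9.5 = 57.

μ_T = 243, variance of T = 3249, σ_T = 57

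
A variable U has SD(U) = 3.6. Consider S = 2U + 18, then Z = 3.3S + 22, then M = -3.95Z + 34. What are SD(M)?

SD(S) = |2|·3.6 = 7.2.
SD(Z) = |3.3|·7.2 = 23.76.
SD(M) = |-3.95|·23.76 = 93.852.

SD(M) = 93.852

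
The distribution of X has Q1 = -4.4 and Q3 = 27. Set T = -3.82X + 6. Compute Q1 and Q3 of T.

a = -3.82 < 0 reverses order: Q1(T) comes from Q3(X), Q3(T) from Q1(X).
Q1(T) = (-3.82)·27 + 6 = -97.14; Q3(T) = (-3.82)·(-4.4) + 6 = 22.808.

Q1(T) = -97.14, Q3(T) = 22.808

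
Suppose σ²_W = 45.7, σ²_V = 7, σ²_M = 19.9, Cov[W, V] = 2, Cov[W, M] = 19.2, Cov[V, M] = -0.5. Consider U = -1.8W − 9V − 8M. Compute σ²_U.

σ²_U = 2534.428

σ²_U = a²·σ²_W + b²·σ²_V + c²·σ²_M + 2ab·Cov[W, V] + 2ac·Cov[W, M] + 2bc·Cov[V, M], with a = -1.8, b = -9, c = -8.
= 148.068 + 567 + 1273.6 + 64.8 + 552.96 + (-72)
= 2534.428.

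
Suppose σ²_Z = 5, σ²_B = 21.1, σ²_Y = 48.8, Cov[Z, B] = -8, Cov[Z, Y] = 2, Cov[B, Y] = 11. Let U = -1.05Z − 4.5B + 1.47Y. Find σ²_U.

σ²_U = a²·σ²_Z + b²·σ²_B + c²·σ²_Y + 2ab·Cov[Z, B] + 2ac·Cov[Z, Y] + 2bc·Cov[B, Y], with a = -1.05, b = -4.5, c = 1.47.
= 5.5125 + 427.275 + 105.45192 + (-75.6) + (-6.174) + (-145.53)
= 310.93542.

σ²_U = 310.93542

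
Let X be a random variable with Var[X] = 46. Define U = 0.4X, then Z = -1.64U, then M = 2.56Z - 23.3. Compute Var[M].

Var[M] = 129.7315004416

Var[U] = 0.4²·46 = 7.36.
Var[Z] = (-1.64)²·7.36 = 19.795456.
Var[M] = 2.56²·19.795456 = 129.7315004416.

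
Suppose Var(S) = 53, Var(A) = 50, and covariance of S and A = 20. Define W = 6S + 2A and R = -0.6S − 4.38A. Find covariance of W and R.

By bilinearity, covariance of W and R = ac·Var(S) + bd·Var(A) + (ad+bc)·covariance of S and A, with a=6, b=2, c=-0.6, d=-4.38.
ac·Var(S) = 6·(-0.6)·53 = -190.8
bd·Var(A) = 2·(-4.38)·50 = -438
(ad+bc)·covariance of S and A = (-27.48)·20 = -549.6
covariance of W and R = -190.8 + (-438) + (-549.6) = -1178.4.

covariance of W and R = -1178.4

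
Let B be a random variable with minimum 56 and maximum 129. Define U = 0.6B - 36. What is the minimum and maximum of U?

min(U) = -2.4, max(U) = 41.4

a = 0.6 > 0, so min(U) = a·min(B)+b = 0.6·56 + (-36) = -2.4 and max(U) = 0.6·129 + (-36) = 41.4.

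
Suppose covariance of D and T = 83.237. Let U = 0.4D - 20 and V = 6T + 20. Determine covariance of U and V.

covariance of U and V = 199.7688

covariance of U and V = a·c·covariance of D and T = 0.4·6·83.237 = 199.7688. Additive constants drop out.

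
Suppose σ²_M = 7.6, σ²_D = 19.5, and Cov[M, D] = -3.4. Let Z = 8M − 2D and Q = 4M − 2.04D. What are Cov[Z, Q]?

Cov[Z, Q] = 405.448

By bilinearity, Cov[Z, Q] = ac·σ²_M + bd·σ²_D + (ad+bc)·Cov[M, D], with a=8, b=-2, c=4, d=-2.04.
ac·σ²_M = 8·4·7.6 = 243.2
bd·σ²_D = (-2)·(-2.04)·19.5 = 79.56
(ad+bc)·Cov[M, D] = (-24.32)·(-3.4) = 82.688
Cov[Z, Q] = 243.2 + 79.56 + 82.688 = 405.448.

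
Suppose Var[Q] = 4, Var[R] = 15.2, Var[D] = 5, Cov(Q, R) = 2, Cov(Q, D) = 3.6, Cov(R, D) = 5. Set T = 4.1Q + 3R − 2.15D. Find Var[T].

Var[T] = 148.3845

Var[T] = a²·Var[Q] + b²·Var[R] + c²·Var[D] + 2ab·Cov(Q, R) + 2ac·Cov(Q, D) + 2bc·Cov(R, D), with a = 4.1, b = 3, c = -2.15.
= 67.24 + 136.8 + 23.1125 + 49.2 + (-63.468) + (-64.5)
= 148.3845.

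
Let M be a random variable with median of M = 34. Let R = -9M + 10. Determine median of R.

A linear map preserves order up to sign, so median of R = a·median of M + b = (-9)·34 + 10 = -296.

median of R = -296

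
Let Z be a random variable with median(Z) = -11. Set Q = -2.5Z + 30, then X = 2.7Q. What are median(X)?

median(X) = 155.25

median(Q) = (-2.5)·(-11) + 30 = 57.5.
median(X) = 2.7·57.5 = 155.25.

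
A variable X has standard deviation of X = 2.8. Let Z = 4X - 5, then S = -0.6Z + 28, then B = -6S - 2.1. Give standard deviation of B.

standard deviation of Z = |4|·2.8 = 11.2.
standard deviation of S = |-0.6|·11.2 = 6.72.
standard deviation of B = |-6|·6.72 = 40.32.

standard deviation of B = 40.32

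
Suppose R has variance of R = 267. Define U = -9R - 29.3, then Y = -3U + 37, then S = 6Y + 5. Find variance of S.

variance of U = (-9)²·267 = 21627.
variance of Y = (-3)²·21627 = 194643.
variance of S = 6²·194643 = 7007148.

variance of S = 7007148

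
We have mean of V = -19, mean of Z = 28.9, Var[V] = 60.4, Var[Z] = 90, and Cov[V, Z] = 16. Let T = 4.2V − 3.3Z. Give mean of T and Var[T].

mean of T = 4.2·mean of V + (-3.3)·mean of Z = 4.2·(-19) + (-3.3)·28.9 = -175.17.
Var[T] = a²·Var[V] + b²·Var[Z] + 2ab·Cov[V, Z] with a = 4.2, b = -3.3.
= 4.2²·60.4 + (-3.3)²·90 + 2·4.2·(-3.3)·16
= 1065.456 + 980.1 + (-443.52) = 1602.036.

mean of T = -175.17, Var[T] = 1602.036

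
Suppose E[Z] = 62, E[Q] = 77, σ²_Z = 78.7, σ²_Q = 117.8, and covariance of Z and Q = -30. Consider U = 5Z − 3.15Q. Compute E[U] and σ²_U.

E[U] = 5·E[Z] + (-3.15)·E[Q] = 5·62 + (-3.15)·77 = 67.45.
σ²_U = a²·σ²_Z + b²·σ²_Q + 2ab·covariance of Z and Q with a = 5, b = -3.15.
= 5²·78.7 + (-3.15)²·117.8 + 2·5·(-3.15)·(-30)
= 1967.5 + 1168.8705 + 945 = 4081.3705.

E[U] = 67.45, σ²_U = 4081.3705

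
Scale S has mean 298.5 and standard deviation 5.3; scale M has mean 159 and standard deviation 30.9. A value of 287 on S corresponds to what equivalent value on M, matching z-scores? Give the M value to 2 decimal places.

z = (287 − 298.5)/5.3 ≈ -2.1698.
M = 159 + z·30.9 = 159 + (287 − 298.5)·30.9/5.3 ≈ 91.95.

M = 91.95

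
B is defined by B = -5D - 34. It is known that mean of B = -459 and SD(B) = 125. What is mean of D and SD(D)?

From B = -5D - 34: mean of B = a·mean of D + b, so mean of D = (mean of B − b)/a = (-459 − (-34))/(-5) = 85.
SD(B) = |a|·SD(D), so SD(D) = 125/|-5| = 25.

mean of D = 85, SD(D) = 25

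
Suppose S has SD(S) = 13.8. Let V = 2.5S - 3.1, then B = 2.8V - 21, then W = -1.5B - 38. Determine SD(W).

SD(V) = |2.5|·13.8 = 34.5.
SD(B) = |2.8|·34.5 = 96.6.
SD(W) = |-1.5|·96.6 = 144.9.

SD(W) = 144.9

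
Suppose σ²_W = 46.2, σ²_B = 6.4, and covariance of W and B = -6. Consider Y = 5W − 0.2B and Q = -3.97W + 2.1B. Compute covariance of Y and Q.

covariance of Y and Q = -987.522

By bilinearity, covariance of Y and Q = ac·σ²_W + bd·σ²_B + (ad+bc)·covariance of W and B, with a=5, b=-0.2, c=-3.97, d=2.1.
ac·σ²_W = 5·(-3.97)·46.2 = -917.07
bd·σ²_B = (-0.2)·2.1·6.4 = -2.688
(ad+bc)·covariance of W and B = (11.294)·(-6) = -67.764
covariance of Y and Q = -917.07 + (-2.688) + (-67.764) = -987.522.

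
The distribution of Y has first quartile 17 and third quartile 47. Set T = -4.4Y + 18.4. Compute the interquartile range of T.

IQR(T) = 132

IQR of Y = Q3 − Q1 = 47 − 17 = 30.
Under T = aY + b, IQR(T) = |a|·IQR(Y) = |-4.4|·30 = 132 (shifts cancel; spread scales by |a|).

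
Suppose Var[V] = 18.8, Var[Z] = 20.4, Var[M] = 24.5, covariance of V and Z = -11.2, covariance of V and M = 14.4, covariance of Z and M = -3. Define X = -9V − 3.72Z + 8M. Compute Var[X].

Var[X] = 728.11136

Var[X] = a²·Var[V] + b²·Var[Z] + c²·Var[M] + 2ab·covariance of V and Z + 2ac·covariance of V and M + 2bc·covariance of Z and M, with a = -9, b = -3.72, c = 8.
= 1522.8 + 282.30336 + 1568 + (-749.952) + (-2073.6) + 178.56
= 728.11136.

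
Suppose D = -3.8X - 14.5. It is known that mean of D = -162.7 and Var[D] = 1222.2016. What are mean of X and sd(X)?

From D = -3.8X - 14.5: mean of D = a·mean of X + b, so mean of X = (mean of D − b)/a = (-162.7 − (-14.5))/(-3.8) = 39.
sd(D) = √1222.2016 = 34.96.
sd(D) = |a|·sd(X), so sd(X) = 34.96/|-3.8| = 9.2.

mean of X = 39, sd(X) = 9.2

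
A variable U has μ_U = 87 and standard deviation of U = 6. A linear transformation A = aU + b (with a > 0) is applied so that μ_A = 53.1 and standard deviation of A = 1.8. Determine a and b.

standard deviation of A = a·standard deviation of U (a > 0), so a = 1.8/6 = 0.3.
μ_A = a·μ_U + b, so b = 53.1 − 0.3·87 = 27.

a = 0.3, b = 27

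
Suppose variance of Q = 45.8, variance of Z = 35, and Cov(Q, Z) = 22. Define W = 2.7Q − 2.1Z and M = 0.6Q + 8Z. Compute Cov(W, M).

By bilinearity, Cov(W, M) = ac·variance of Q + bd·variance of Z + (ad+bc)·Cov(Q, Z), with a=2.7, b=-2.1, c=0.6, d=8.
ac·variance of Q = 2.7·0.6·45.8 = 74.196
bd·variance of Z = (-2.1)·8·35 = -588
(ad+bc)·Cov(Q, Z) = (20.34)·22 = 447.48
Cov(W, M) = 74.196 + (-588) + 447.48 = -66.324.

Cov(W, M) = -66.324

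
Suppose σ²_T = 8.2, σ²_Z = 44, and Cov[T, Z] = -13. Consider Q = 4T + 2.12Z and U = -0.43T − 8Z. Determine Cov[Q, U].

Cov[Q, U] = -332.4932

By bilinearity, Cov[Q, U] = ac·σ²_T + bd·σ²_Z + (ad+bc)·Cov[T, Z], with a=4, b=2.12, c=-0.43, d=-8.
ac·σ²_T = 4·(-0.43)·8.2 = -14.104
bd·σ²_Z = 2.12·(-8)·44 = -746.24
(ad+bc)·Cov[T, Z] = (-32.9116)·(-13) = 427.8508
Cov[Q, U] = -14.104 + (-746.24) + 427.8508 = -332.4932.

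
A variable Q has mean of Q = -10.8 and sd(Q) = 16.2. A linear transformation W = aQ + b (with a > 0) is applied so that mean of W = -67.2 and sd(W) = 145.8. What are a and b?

a = 9, b = 30

sd(W) = a·sd(Q) (a > 0), so a = 145.8/16.2 = 9.
mean of W = a·mean of Q + b, so b = -67.2 − 9·(-10.8) = 30.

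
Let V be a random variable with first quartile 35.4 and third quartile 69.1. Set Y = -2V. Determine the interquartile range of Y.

IQR of V = Q3 − Q1 = 69.1 − 35.4 = 33.7.
Under Y = aV + b, IQR(Y) = |a|·IQR(V) = |-2|·33.7 = 67.4 (shifts cancel; spread scales by |a|).

IQR(Y) = 67.4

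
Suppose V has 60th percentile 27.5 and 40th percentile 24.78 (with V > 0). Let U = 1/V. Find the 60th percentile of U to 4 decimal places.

60th percentile of U = 0.0404

1/V is decreasing on V > 0, so percentile order reverses: P_{60}(U) uses P_{40}(V) = 24.78.
P_{60}(U) = 1/24.78 ≈ 0.0404.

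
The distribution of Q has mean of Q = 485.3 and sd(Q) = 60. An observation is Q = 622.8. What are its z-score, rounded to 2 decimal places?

z = (Q − mean of Q) / sd(Q) = (622.8 − 485.3) / 60 ≈ 2.29.

z = 2.29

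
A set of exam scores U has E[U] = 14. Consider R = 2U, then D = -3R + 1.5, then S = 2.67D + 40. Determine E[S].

E[R] = 2·14 = 28.
E[D] = (-3)·28 + 1.5 = -82.5.
E[S] = 2.67·(-82.5) + 40 = -180.275.

E[S] = -180.275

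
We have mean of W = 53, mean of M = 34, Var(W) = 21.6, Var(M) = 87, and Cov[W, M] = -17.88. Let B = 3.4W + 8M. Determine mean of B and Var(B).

mean of B = 452.2, Var(B) = 4845.024

mean of B = 3.4·mean of W + 8·mean of M = 3.4·53 + 8·34 = 452.2.
Var(B) = a²·Var(W) + b²·Var(M) + 2ab·Cov[W, M] with a = 3.4, b = 8.
= 3.4²·21.6 + 8²·87 + 2·3.4·8·(-17.88)
= 249.696 + 5568 + (-972.672) = 4845.024.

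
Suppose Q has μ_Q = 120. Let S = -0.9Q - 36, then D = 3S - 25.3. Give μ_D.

μ_D = -457.3

μ_S = (-0.9)·120 + (-36) = -144.
μ_D = 3·(-144) + (-25.3) = -457.3.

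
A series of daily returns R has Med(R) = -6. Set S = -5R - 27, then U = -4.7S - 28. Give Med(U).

Med(S) = (-5)·(-6) + (-27) = 3.
Med(U) = (-4.7)·3 + (-28) = -42.1.

Med(U) = -42.1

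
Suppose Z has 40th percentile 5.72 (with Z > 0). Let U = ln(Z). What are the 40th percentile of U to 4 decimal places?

ln(Z) is increasing, so P_{40}(U) = g(P_{40}(Z)) ≈ 1.744.

40th percentile of U = 1.744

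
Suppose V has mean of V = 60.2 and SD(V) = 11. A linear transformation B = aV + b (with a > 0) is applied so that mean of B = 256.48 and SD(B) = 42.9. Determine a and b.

SD(B) = a·SD(V) (a > 0), so a = 42.9/11 = 3.9.
mean of B = a·mean of V + b, so b = 256.48 − 3.9·60.2 = 21.7.

a = 3.9, b = 21.7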